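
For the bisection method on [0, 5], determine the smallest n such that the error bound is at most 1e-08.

We need (b-a)/2^n ≤ 1e-08
(5 - 0)/2^n ≤ 1e-08
5/2^n ≤ 1e-08
2^n ≥ 500000000
n ≥ log₂(500000000) = 28.90
n ≥ 29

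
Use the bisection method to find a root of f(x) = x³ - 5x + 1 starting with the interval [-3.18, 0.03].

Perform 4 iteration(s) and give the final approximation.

f(x) = x³ - 5x + 1
Initial interval: [-3.18, 0.03]

Iteration 1:
  c_1 = (-3.180000 + 0.030000)/2 = -1.575000
  f(c_1) = f(-1.575000) = 4.968016
  f(a) × f(c) < 0, new interval: [-3.180000, -1.575000]
Iteration 2:
  c_2 = (-3.180000 + (-1.575000))/2 = -2.377500
  f(c_2) = f(-2.377500) = -0.551334
  f(a) × f(c) ≥ 0, new interval: [-2.377500, -1.575000]
Iteration 3:
  c_3 = (-2.377500 + (-1.575000))/2 = -1.976250
  f(c_3) = f(-1.976250) = 3.162879
  f(a) × f(c) < 0, new interval: [-2.377500, -1.976250]
Iteration 4:
  c_4 = (-2.377500 + (-1.976250))/2 = -2.176875
  f(c_4) = f(-2.176875) = 1.568633
  f(a) × f(c) < 0, new interval: [-2.377500, -2.176875]

After 4 iteration(s), the approximation is c_4 = -2.176875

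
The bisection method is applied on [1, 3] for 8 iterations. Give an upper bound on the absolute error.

Bisection error bound: |error| ≤ (b-a)/2^n
|error| ≤ (3 - 1)/2^8 = 2/2^8
|error| ≤ 0.0078125000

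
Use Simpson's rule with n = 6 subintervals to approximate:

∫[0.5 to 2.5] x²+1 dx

f(x) = x²+1
a = 0.5, b = 2.5, n = 6
h = (b - a)/n = 0.333333

Simpson's rule: (h/3)[f(x₀) + 4f(x₁) + 2f(x₂) + ... + f(xₙ)]

x_0 = 0.5000, f(x_0) = 1.250000, coefficient = 1
x_1 = 0.8333, f(x_1) = 1.694444, coefficient = 4
x_2 = 1.1667, f(x_2) = 2.361111, coefficient = 2
x_3 = 1.5000, f(x_3) = 3.250000, coefficient = 4
x_4 = 1.8333, f(x_4) = 4.361111, coefficient = 2
x_5 = 2.1667, f(x_5) = 5.694444, coefficient = 4
x_6 = 2.5000, f(x_6) = 7.250000, coefficient = 1

I ≈ (0.333333/3) × 64.500000 = 7.166667
Exact value: 7.166667
Error: 0.000000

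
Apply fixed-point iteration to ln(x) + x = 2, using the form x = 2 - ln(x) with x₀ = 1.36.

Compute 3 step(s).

Equation: ln(x) + x = 2
Fixed-point form: x = 2 - ln(x)
x₀ = 1.36

x_1 = g(1.360000) = 1.692515
x_2 = g(1.692515) = 1.473784
x_3 = g(1.473784) = 1.612167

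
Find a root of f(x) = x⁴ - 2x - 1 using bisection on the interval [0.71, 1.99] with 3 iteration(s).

f(x) = x⁴ - 2x - 1
Initial interval: [0.71, 1.99]

Iteration 1:
  c_1 = (0.710000 + 1.990000)/2 = 1.350000
  f(c_1) = f(1.350000) = -0.378494
  f(a) × f(c) ≥ 0, new interval: [1.350000, 1.990000]
Iteration 2:
  c_2 = (1.350000 + 1.990000)/2 = 1.670000
  f(c_2) = f(1.670000) = 3.437963
  f(a) × f(c) < 0, new interval: [1.350000, 1.670000]
Iteration 3:
  c_3 = (1.350000 + 1.670000)/2 = 1.510000
  f(c_3) = f(1.510000) = 1.178856
  f(a) × f(c) < 0, new interval: [1.350000, 1.510000]

After 3 iteration(s), the approximation is c_3 = 1.510000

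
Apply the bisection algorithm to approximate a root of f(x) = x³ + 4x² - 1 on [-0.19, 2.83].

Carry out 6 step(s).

f(x) = x³ + 4x² - 1
Initial interval: [-0.19, 2.83]

Iteration 1:
  c_1 = (-0.190000 + 2.830000)/2 = 1.320000
  f(c_1) = f(1.320000) = 8.269568
  f(a) × f(c) < 0, new interval: [-0.190000, 1.320000]
Iteration 2:
  c_2 = (-0.190000 + 1.320000)/2 = 0.565000
  f(c_2) = f(0.565000) = 0.457262
  f(a) × f(c) < 0, new interval: [-0.190000, 0.565000]
Iteration 3:
  c_3 = (-0.190000 + 0.565000)/2 = 0.187500
  f(c_3) = f(0.187500) = -0.852783
  f(a) × f(c) ≥ 0, new interval: [0.187500, 0.565000]
Iteration 4:
  c_4 = (0.187500 + 0.565000)/2 = 0.376250
  f(c_4) = f(0.376250) = -0.380480
  f(a) × f(c) ≥ 0, new interval: [0.376250, 0.565000]
Iteration 5:
  c_5 = (0.376250 + 0.565000)/2 = 0.470625
  f(c_5) = f(0.470625) = -0.009811
  f(a) × f(c) ≥ 0, new interval: [0.470625, 0.565000]
Iteration 6:
  c_6 = (0.470625 + 0.565000)/2 = 0.517813
  f(c_6) = f(0.517813) = 0.211360
  f(a) × f(c) < 0, new interval: [0.470625, 0.517813]

After 6 iteration(s), the approximation is c_6 = 0.517813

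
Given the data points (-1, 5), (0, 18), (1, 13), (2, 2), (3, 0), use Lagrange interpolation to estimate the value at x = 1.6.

Lagrange interpolation formula:
P(x) = Σ yᵢ × Lᵢ(x)
where Lᵢ(x) = Π_{j≠i} (x - xⱼ)/(xᵢ - xⱼ)

L_0(1.6) = (1.6 - 0)/(-1 - 0) × (1.6 - 1)/(-1 - 1) × (1.6 - 2)/(-1 - 2) × (1.6 - 3)/(-1 - 3) = 0.022400
L_1(1.6) = (1.6 - (-1))/(0 - (-1)) × (1.6 - 1)/(0 - 1) × (1.6 - 2)/(0 - 2) × (1.6 - 3)/(0 - 3) = -0.145600
L_2(1.6) = (1.6 - (-1))/(1 - (-1)) × (1.6 - 0)/(1 - 0) × (1.6 - 2)/(1 - 2) × (1.6 - 3)/(1 - 3) = 0.582400
L_3(1.6) = (1.6 - (-1))/(2 - (-1)) × (1.6 - 0)/(2 - 0) × (1.6 - 1)/(2 - 1) × (1.6 - 3)/(2 - 3) = 0.582400
L_4(1.6) = (1.6 - (-1))/(3 - (-1)) × (1.6 - 0)/(3 - 0) × (1.6 - 1)/(3 - 1) × (1.6 - 2)/(3 - 2) = -0.041600

P(1.6) = 5×L_0(1.6) + 18×L_1(1.6) + 13×L_2(1.6) + 2×L_3(1.6) + 0×L_4(1.6)
P(1.6) = 6.227200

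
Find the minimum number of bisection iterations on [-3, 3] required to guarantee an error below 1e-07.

We need (b-a)/2^n ≤ 1e-07
(3 - (-3))/2^n ≤ 1e-07
6/2^n ≤ 1e-07
2^n ≥ 60000000
n ≥ log₂(60000000) = 25.84
n ≥ 26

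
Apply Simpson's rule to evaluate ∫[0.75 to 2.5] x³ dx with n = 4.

f(x) = x³
a = 0.75, b = 2.5, n = 4
h = (b - a)/n = 0.437500

Simpson's rule: (h/3)[f(x₀) + 4f(x₁) + 2f(x₂) + ... + f(xₙ)]

x_0 = 0.7500, f(x_0) = 0.421875, coefficient = 1
x_1 = 1.1875, f(x_1) = 1.674561, coefficient = 4
x_2 = 1.6250, f(x_2) = 4.291016, coefficient = 2
x_3 = 2.0625, f(x_3) = 8.773682, coefficient = 4
x_4 = 2.5000, f(x_4) = 15.625000, coefficient = 1

I ≈ (0.437500/3) × 66.421875 = 9.686523
Exact value: 9.686523
Error: 0.000000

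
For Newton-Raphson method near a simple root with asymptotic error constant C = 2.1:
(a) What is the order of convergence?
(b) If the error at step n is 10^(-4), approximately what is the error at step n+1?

(a) Newton-Raphson has quadratic (order 2) convergence near simple roots.
    This means |e_{n+1}| ≈ C|e_n|².

(b) With |e_n| = 10^(-4) and C = 2.1:
    |e_{n+1}| ≈ 2.1 × (10^(-4))² = 2.1 × 10^(-8)

(a) 2 (quadratic); (b) |e_{n+1}| ≈ 2.100e-08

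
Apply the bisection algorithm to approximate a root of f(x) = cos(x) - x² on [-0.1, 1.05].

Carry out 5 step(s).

f(x) = cos(x) - x²
Initial interval: [-0.1, 1.05]

Iteration 1:
  c_1 = (-0.100000 + 1.050000)/2 = 0.475000
  f(c_1) = f(0.475000) = 0.663668
  f(a) × f(c) ≥ 0, new interval: [0.475000, 1.050000]
Iteration 2:
  c_2 = (0.475000 + 1.050000)/2 = 0.762500
  f(c_2) = f(0.762500) = 0.141705
  f(a) × f(c) ≥ 0, new interval: [0.762500, 1.050000]
Iteration 3:
  c_3 = (0.762500 + 1.050000)/2 = 0.906250
  f(c_3) = f(0.906250) = -0.204587
  f(a) × f(c) < 0, new interval: [0.762500, 0.906250]
Iteration 4:
  c_4 = (0.762500 + 0.906250)/2 = 0.834375
  f(c_4) = f(0.834375) = -0.024541
  f(a) × f(c) < 0, new interval: [0.762500, 0.834375]
Iteration 5:
  c_5 = (0.762500 + 0.834375)/2 = 0.798438
  f(c_5) = f(0.798438) = 0.060324
  f(a) × f(c) ≥ 0, new interval: [0.798438, 0.834375]

After 5 iteration(s), the approximation is c_5 = 0.798438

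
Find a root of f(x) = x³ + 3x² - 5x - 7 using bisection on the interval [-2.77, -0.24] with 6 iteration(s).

f(x) = x³ + 3x² - 5x - 7
Initial interval: [-2.77, -0.24]

Iteration 1:
  c_1 = (-2.770000 + (-0.240000))/2 = -1.505000
  f(c_1) = f(-1.505000) = 3.911212
  f(a) × f(c) ≥ 0, new interval: [-1.505000, -0.240000]
Iteration 2:
  c_2 = (-1.505000 + (-0.240000))/2 = -0.872500
  f(c_2) = f(-0.872500) = -1.017927
  f(a) × f(c) < 0, new interval: [-1.505000, -0.872500]
Iteration 3:
  c_3 = (-1.505000 + (-0.872500))/2 = -1.188750
  f(c_3) = f(-1.188750) = 1.503275
  f(a) × f(c) ≥ 0, new interval: [-1.188750, -0.872500]
Iteration 4:
  c_4 = (-1.188750 + (-0.872500))/2 = -1.030625
  f(c_4) = f(-1.030625) = 0.244971
  f(a) × f(c) ≥ 0, new interval: [-1.030625, -0.872500]
Iteration 5:
  c_5 = (-1.030625 + (-0.872500))/2 = -0.951562
  f(c_5) = f(-0.951562) = -0.387386
  f(a) × f(c) < 0, new interval: [-1.030625, -0.951562]
Iteration 6:
  c_6 = (-1.030625 + (-0.951562))/2 = -0.991094
  f(c_6) = f(-0.991094) = -0.071249
  f(a) × f(c) < 0, new interval: [-1.030625, -0.991094]

After 6 iteration(s), the approximation is c_6 = -0.991094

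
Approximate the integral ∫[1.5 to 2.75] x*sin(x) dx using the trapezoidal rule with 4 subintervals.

f(x) = x*sin(x)
a = 1.5, b = 2.75, n = 4
h = (b - a)/n = 0.312500

Trapezoidal rule: (h/2)[f(x₀) + 2f(x₁) + 2f(x₂) + ... + f(xₙ)]

x_0 = 1.5000, f(x_0) = 1.496242, coefficient = 1
x_1 = 1.8125, f(x_1) = 1.759814, coefficient = 2
x_2 = 2.1250, f(x_2) = 1.806930, coefficient = 2
x_3 = 2.4375, f(x_3) = 1.577897, coefficient = 2
x_4 = 2.7500, f(x_4) = 1.049568, coefficient = 1

I ≈ (0.312500/2) × 12.835091 = 2.005483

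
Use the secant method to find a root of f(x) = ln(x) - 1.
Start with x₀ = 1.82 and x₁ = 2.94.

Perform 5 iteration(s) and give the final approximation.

f(x) = ln(x) - 1
x₀ = 1.82, x₁ = 2.94

Secant formula: x_{n+1} = x_n - f(x_n)(x_n - x_{n-1})/(f(x_n) - f(x_{n-1}))

Iteration 1:
  f(1.820000) = -0.401163
  f(2.940000) = 0.078410
  x_2 = 2.940000 - 0.078410×(2.940000 - 1.820000)/(0.078410 - (-0.401163))
       = 2.756881
Iteration 2:
  f(2.940000) = 0.078410
  f(2.756881) = 0.014100
  x_3 = 2.756881 - 0.014100×(2.756881 - 2.940000)/(0.014100 - 0.078410)
       = 2.716732
Iteration 3:
  f(2.756881) = 0.014100
  f(2.716732) = -0.000570
  x_4 = 2.716732 - (-0.000570)×(2.716732 - 2.756881)/(-0.000570 - 0.014100)
       = 2.718293
Iteration 4:
  f(2.716732) = -0.000570
  f(2.718293) = 0.000004
  x_5 = 2.718293 - 0.000004×(2.718293 - 2.716732)/(0.000004 - (-0.000570))
       = 2.718282
Iteration 5:
  f(2.718293) = 0.000004
  f(2.718282) = 0.000000
  x_6 = 2.718282 - 0.000000×(2.718282 - 2.718293)/(0.000000 - 0.000004)
       = 2.718282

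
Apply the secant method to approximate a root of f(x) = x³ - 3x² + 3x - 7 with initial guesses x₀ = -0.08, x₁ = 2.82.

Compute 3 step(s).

f(x) = x³ - 3x² + 3x - 7
x₀ = -0.08, x₁ = 2.82

Secant formula: x_{n+1} = x_n - f(x_n)(x_n - x_{n-1})/(f(x_n) - f(x_{n-1}))

Iteration 1:
  f(-0.080000) = -7.259712
  f(2.820000) = 0.028568
  x_2 = 2.820000 - 0.028568×(2.820000 - (-0.080000))/(0.028568 - (-7.259712))
       = 2.808633
Iteration 2:
  f(2.820000) = 0.028568
  f(2.808633) = -0.083686
  x_3 = 2.808633 - (-0.083686)×(2.808633 - 2.820000)/(-0.083686 - 0.028568)
       = 2.817107
Iteration 3:
  f(2.808633) = -0.083686
  f(2.817107) = -0.000134
  x_4 = 2.817107 - (-0.000134)×(2.817107 - 2.808633)/(-0.000134 - (-0.083686))
       = 2.817121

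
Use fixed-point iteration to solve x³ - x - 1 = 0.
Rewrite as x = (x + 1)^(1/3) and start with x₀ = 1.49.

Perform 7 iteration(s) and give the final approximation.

Equation: x³ - x - 1 = 0
Fixed-point form: x = (x + 1)^(1/3)
x₀ = 1.49

x_1 = g(1.490000) = 1.355397
x_2 = g(1.355397) = 1.330520
x_3 = g(1.330520) = 1.325819
x_4 = g(1.325819) = 1.324927
x_5 = g(1.324927) = 1.324758
x_6 = g(1.324758) = 1.324726
x_7 = g(1.324726) = 1.324719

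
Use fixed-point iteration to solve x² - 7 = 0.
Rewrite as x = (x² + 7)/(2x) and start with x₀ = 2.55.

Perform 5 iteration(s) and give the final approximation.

Equation: x² - 7 = 0
Fixed-point form: x = (x² + 7)/(2x)
x₀ = 2.55

x_1 = g(2.550000) = 2.647549
x_2 = g(2.647549) = 2.645752
x_3 = g(2.645752) = 2.645751
x_4 = g(2.645751) = 2.645751
x_5 = g(2.645751) = 2.645751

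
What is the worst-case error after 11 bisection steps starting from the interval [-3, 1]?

Bisection error bound: |error| ≤ (b-a)/2^n
|error| ≤ (1 - (-3))/2^11 = 4/2^11
|error| ≤ 0.0019531250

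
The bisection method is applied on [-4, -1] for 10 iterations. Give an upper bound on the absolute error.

Bisection error bound: |error| ≤ (b-a)/2^n
|error| ≤ (-1 - (-4))/2^10 = 3/2^10
|error| ≤ 0.0029296875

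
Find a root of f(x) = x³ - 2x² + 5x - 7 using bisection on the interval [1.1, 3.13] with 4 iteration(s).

f(x) = x³ - 2x² + 5x - 7
Initial interval: [1.1, 3.13]

Iteration 1:
  c_1 = (1.100000 + 3.130000)/2 = 2.115000
  f(c_1) = f(2.115000) = 4.089421
  f(a) × f(c) < 0, new interval: [1.100000, 2.115000]
Iteration 2:
  c_2 = (1.100000 + 2.115000)/2 = 1.607500
  f(c_2) = f(1.607500) = 0.023258
  f(a) × f(c) < 0, new interval: [1.100000, 1.607500]
Iteration 3:
  c_3 = (1.100000 + 1.607500)/2 = 1.353750
  f(c_3) = f(1.353750) = -1.415593
  f(a) × f(c) ≥ 0, new interval: [1.353750, 1.607500]
Iteration 4:
  c_4 = (1.353750 + 1.607500)/2 = 1.480625
  f(c_4) = f(1.480625) = -0.735475
  f(a) × f(c) ≥ 0, new interval: [1.480625, 1.607500]

After 4 iteration(s), the approximation is c_4 = 1.480625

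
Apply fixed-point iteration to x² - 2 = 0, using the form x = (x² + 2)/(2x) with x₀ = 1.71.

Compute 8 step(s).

Equation: x² - 2 = 0
Fixed-point form: x = (x² + 2)/(2x)
x₀ = 1.71

x_1 = g(1.710000) = 1.439795
x_2 = g(1.439795) = 1.414441
x_3 = g(1.414441) = 1.414214
x_4 = g(1.414214) = 1.414214
x_5 = g(1.414214) = 1.414214
x_6 = g(1.414214) = 1.414214
x_7 = g(1.414214) = 1.414214
x_8 = g(1.414214) = 1.414214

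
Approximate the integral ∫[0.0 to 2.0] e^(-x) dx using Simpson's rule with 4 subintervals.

f(x) = e^(-x)
a = 0.0, b = 2.0, n = 4
h = (b - a)/n = 0.500000

Simpson's rule: (h/3)[f(x₀) + 4f(x₁) + 2f(x₂) + ... + f(xₙ)]

x_0 = 0.0000, f(x_0) = 1.000000, coefficient = 1
x_1 = 0.5000, f(x_1) = 0.606531, coefficient = 4
x_2 = 1.0000, f(x_2) = 0.367879, coefficient = 2
x_3 = 1.5000, f(x_3) = 0.223130, coefficient = 4
x_4 = 2.0000, f(x_4) = 0.135335, coefficient = 1

I ≈ (0.500000/3) × 5.189737 = 0.864956
Exact value: 0.864665
Error: 0.000292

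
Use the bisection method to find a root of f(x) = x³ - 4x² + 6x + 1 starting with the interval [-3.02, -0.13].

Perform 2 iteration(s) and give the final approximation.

f(x) = x³ - 4x² + 6x + 1
Initial interval: [-3.02, -0.13]

Iteration 1:
  c_1 = (-3.020000 + (-0.130000))/2 = -1.575000
  f(c_1) = f(-1.575000) = -22.279484
  f(a) × f(c) ≥ 0, new interval: [-1.575000, -0.130000]
Iteration 2:
  c_2 = (-1.575000 + (-0.130000))/2 = -0.852500
  f(c_2) = f(-0.852500) = -7.641585
  f(a) × f(c) ≥ 0, new interval: [-0.852500, -0.130000]

After 2 iteration(s), the approximation is c_2 = -0.852500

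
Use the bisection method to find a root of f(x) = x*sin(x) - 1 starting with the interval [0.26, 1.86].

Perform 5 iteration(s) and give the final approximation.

f(x) = x*sin(x) - 1
Initial interval: [0.26, 1.86]

Iteration 1:
  c_1 = (0.260000 + 1.860000)/2 = 1.060000
  f(c_1) = f(1.060000) = -0.075303
  f(a) × f(c) ≥ 0, new interval: [1.060000, 1.860000]
Iteration 2:
  c_2 = (1.060000 + 1.860000)/2 = 1.460000
  f(c_2) = f(1.460000) = 0.451048
  f(a) × f(c) < 0, new interval: [1.060000, 1.460000]
Iteration 3:
  c_3 = (1.060000 + 1.460000)/2 = 1.260000
  f(c_3) = f(1.260000) = 0.199634
  f(a) × f(c) < 0, new interval: [1.060000, 1.260000]
Iteration 4:
  c_4 = (1.060000 + 1.260000)/2 = 1.160000
  f(c_4) = f(1.160000) = 0.063492
  f(a) × f(c) < 0, new interval: [1.060000, 1.160000]
Iteration 5:
  c_5 = (1.060000 + 1.160000)/2 = 1.110000
  f(c_5) = f(1.110000) = -0.005774
  f(a) × f(c) ≥ 0, new interval: [1.110000, 1.160000]

After 5 iteration(s), the approximation is c_5 = 1.110000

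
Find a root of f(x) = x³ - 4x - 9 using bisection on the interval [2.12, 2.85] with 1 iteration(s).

f(x) = x³ - 4x - 9
Initial interval: [2.12, 2.85]

Iteration 1:
  c_1 = (2.120000 + 2.850000)/2 = 2.485000
  f(c_1) = f(2.485000) = -3.594566
  f(a) × f(c) ≥ 0, new interval: [2.485000, 2.850000]

After 1 iteration(s), the approximation is c_1 = 2.485000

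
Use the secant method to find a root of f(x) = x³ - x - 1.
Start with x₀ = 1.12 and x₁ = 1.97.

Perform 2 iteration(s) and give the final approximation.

f(x) = x³ - x - 1
x₀ = 1.12, x₁ = 1.97

Secant formula: x_{n+1} = x_n - f(x_n)(x_n - x_{n-1})/(f(x_n) - f(x_{n-1}))

Iteration 1:
  f(1.120000) = -0.715072
  f(1.970000) = 4.675373
  x_2 = 1.970000 - 4.675373×(1.970000 - 1.120000)/(4.675373 - (-0.715072))
       = 1.232757
Iteration 2:
  f(1.970000) = 4.675373
  f(1.232757) = -0.359348
  x_3 = 1.232757 - (-0.359348)×(1.232757 - 1.970000)/(-0.359348 - 4.675373)
       = 1.285377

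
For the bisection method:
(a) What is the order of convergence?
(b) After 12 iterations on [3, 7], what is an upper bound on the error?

(a) Bisection has linear (order 1) convergence; the error is halved each step.

(b) Error bound = (b-a)/2^n = (7 - 3)/2^{12}
    = 4/2^{12}

(a) 1 (linear); (b) error ≤ 9.77e-04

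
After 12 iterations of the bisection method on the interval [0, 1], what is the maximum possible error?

Bisection error bound: |error| ≤ (b-a)/2^n
|error| ≤ (1 - 0)/2^12 = 1/2^12
|error| ≤ 0.0002441406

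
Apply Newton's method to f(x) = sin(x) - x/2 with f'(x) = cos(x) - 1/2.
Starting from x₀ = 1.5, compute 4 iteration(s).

f(x) = sin(x) - x/2
f'(x) = cos(x) - 1/2
x₀ = 1.5

Newton-Raphson formula: x_{n+1} = x_n - f(x_n)/f'(x_n)

Iteration 1:
  f(1.500000) = 0.247495
  f'(1.500000) = -0.429263
  x_1 = 1.500000 - 0.247495/(-0.429263) = 2.076558
Iteration 2:
  f(2.076558) = -0.163473
  f'(2.076558) = -0.984474
  x_2 = 2.076558 - (-0.163473)/(-0.984474) = 1.910507
Iteration 3:
  f(1.910507) = -0.012402
  f'(1.910507) = -0.833214
  x_3 = 1.910507 - (-0.012402)/(-0.833214) = 1.895622
Iteration 4:
  f(1.895622) = -0.000105
  f'(1.895622) = -0.819144
  x_4 = 1.895622 - (-0.000105)/(-0.819144) = 1.895494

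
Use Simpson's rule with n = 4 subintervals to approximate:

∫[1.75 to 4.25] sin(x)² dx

f(x) = sin(x)²
a = 1.75, b = 4.25, n = 4
h = (b - a)/n = 0.625000

Simpson's rule: (h/3)[f(x₀) + 4f(x₁) + 2f(x₂) + ... + f(xₙ)]

x_0 = 1.7500, f(x_0) = 0.968228, coefficient = 1
x_1 = 2.3750, f(x_1) = 0.481199, coefficient = 4
x_2 = 3.0000, f(x_2) = 0.019915, coefficient = 2
x_3 = 3.6250, f(x_3) = 0.216038, coefficient = 4
x_4 = 4.2500, f(x_4) = 0.801006, coefficient = 1

I ≈ (0.625000/3) × 4.598011 = 0.957919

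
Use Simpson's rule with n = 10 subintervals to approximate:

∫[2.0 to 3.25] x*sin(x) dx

f(x) = x*sin(x)
a = 2.0, b = 3.25, n = 10
h = (b - a)/n = 0.125000

Simpson's rule: (h/3)[f(x₀) + 4f(x₁) + 2f(x₂) + ... + f(xₙ)]

x_0 = 2.0000, f(x_0) = 1.818595, coefficient = 1
x_1 = 2.1250, f(x_1) = 1.806930, coefficient = 4
x_2 = 2.2500, f(x_2) = 1.750665, coefficient = 2
x_3 = 2.3750, f(x_3) = 1.647502, coefficient = 4
x_4 = 2.5000, f(x_4) = 1.496180, coefficient = 2
x_5 = 2.6250, f(x_5) = 1.296541, coefficient = 4
x_6 = 2.7500, f(x_6) = 1.049568, coefficient = 2
x_7 = 2.8750, f(x_7) = 0.757407, coefficient = 4
x_8 = 3.0000, f(x_8) = 0.423360, coefficient = 2
x_9 = 3.1250, f(x_9) = 0.051850, coefficient = 4
x_10 = 3.2500, f(x_10) = -0.351634, coefficient = 1

I ≈ (0.125000/3) × 33.147423 = 1.381143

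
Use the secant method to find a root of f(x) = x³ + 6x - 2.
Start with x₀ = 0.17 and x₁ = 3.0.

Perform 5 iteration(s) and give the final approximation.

f(x) = x³ + 6x - 2
x₀ = 0.17, x₁ = 3.0

Secant formula: x_{n+1} = x_n - f(x_n)(x_n - x_{n-1})/(f(x_n) - f(x_{n-1}))

Iteration 1:
  f(0.170000) = -0.975087
  f(3.000000) = 43.000000
  x_2 = 3.000000 - 43.000000×(3.000000 - 0.170000)/(43.000000 - (-0.975087))
       = 0.232751
Iteration 2:
  f(3.000000) = 43.000000
  f(0.232751) = -0.590883
  x_3 = 0.232751 - (-0.590883)×(0.232751 - 3.000000)/(-0.590883 - 43.000000)
       = 0.270262
Iteration 3:
  f(0.232751) = -0.590883
  f(0.270262) = -0.358688
  x_4 = 0.270262 - (-0.358688)×(0.270262 - 0.232751)/(-0.358688 - (-0.590883))
       = 0.328207
Iteration 4:
  f(0.270262) = -0.358688
  f(0.328207) = 0.004598
  x_5 = 0.328207 - 0.004598×(0.328207 - 0.270262)/(0.004598 - (-0.358688))
       = 0.327474
Iteration 5:
  f(0.328207) = 0.004598
  f(0.327474) = -0.000039
  x_6 = 0.327474 - (-0.000039)×(0.327474 - 0.328207)/(-0.000039 - 0.004598)
       = 0.327480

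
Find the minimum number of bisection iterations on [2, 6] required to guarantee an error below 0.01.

We need (b-a)/2^n ≤ 0.01
(6 - 2)/2^n ≤ 0.01
4/2^n ≤ 0.01
2^n ≥ 400
n ≥ log₂(400) = 8.64
n ≥ 9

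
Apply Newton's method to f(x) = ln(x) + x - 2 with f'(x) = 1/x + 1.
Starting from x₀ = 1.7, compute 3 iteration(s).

f(x) = ln(x) + x - 2
f'(x) = 1/x + 1
x₀ = 1.7

Newton-Raphson formula: x_{n+1} = x_n - f(x_n)/f'(x_n)

Iteration 1:
  f(1.700000) = 0.230628
  f'(1.700000) = 1.588235
  x_1 = 1.700000 - 0.230628/1.588235 = 1.554790
Iteration 2:
  f(1.554790) = -0.003870
  f'(1.554790) = 1.643174
  x_2 = 1.554790 - (-0.003870)/1.643174 = 1.557145
Iteration 3:
  f(1.557145) = -0.000001
  f'(1.557145) = 1.642201
  x_3 = 1.557145 - (-0.000001)/1.642201 = 1.557146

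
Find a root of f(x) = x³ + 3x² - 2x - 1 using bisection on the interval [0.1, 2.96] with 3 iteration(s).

f(x) = x³ + 3x² - 2x - 1
Initial interval: [0.1, 2.96]

Iteration 1:
  c_1 = (0.100000 + 2.960000)/2 = 1.530000
  f(c_1) = f(1.530000) = 6.544277
  f(a) × f(c) < 0, new interval: [0.100000, 1.530000]
Iteration 2:
  c_2 = (0.100000 + 1.530000)/2 = 0.815000
  f(c_2) = f(0.815000) = -0.095982
  f(a) × f(c) ≥ 0, new interval: [0.815000, 1.530000]
Iteration 3:
  c_3 = (0.815000 + 1.530000)/2 = 1.172500
  f(c_3) = f(1.172500) = 2.391170
  f(a) × f(c) < 0, new interval: [0.815000, 1.172500]

After 3 iteration(s), the approximation is c_3 = 1.172500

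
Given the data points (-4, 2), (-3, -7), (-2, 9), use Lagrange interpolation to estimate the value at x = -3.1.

Lagrange interpolation formula:
P(x) = Σ yᵢ × Lᵢ(x)
where Lᵢ(x) = Π_{j≠i} (x - xⱼ)/(xᵢ - xⱼ)

L_0(-3.1) = (-3.1 - (-3))/(-4 - (-3)) × (-3.1 - (-2))/(-4 - (-2)) = 0.055000
L_1(-3.1) = (-3.1 - (-4))/(-3 - (-4)) × (-3.1 - (-2))/(-3 - (-2)) = 0.990000
L_2(-3.1) = (-3.1 - (-4))/(-2 - (-4)) × (-3.1 - (-3))/(-2 - (-3)) = -0.045000

P(-3.1) = 2×L_0(-3.1) + (-7)×L_1(-3.1) + 9×L_2(-3.1)
P(-3.1) = -7.225000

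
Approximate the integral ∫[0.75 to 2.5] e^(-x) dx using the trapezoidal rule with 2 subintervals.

f(x) = e^(-x)
a = 0.75, b = 2.5, n = 2
h = (b - a)/n = 0.875000

Trapezoidal rule: (h/2)[f(x₀) + 2f(x₁) + 2f(x₂) + ... + f(xₙ)]

x_0 = 0.7500, f(x_0) = 0.472367, coefficient = 1
x_1 = 1.6250, f(x_1) = 0.196912, coefficient = 2
x_2 = 2.5000, f(x_2) = 0.082085, coefficient = 1

I ≈ (0.875000/2) × 0.948275 = 0.414870
Exact value: 0.390282
Error: 0.024589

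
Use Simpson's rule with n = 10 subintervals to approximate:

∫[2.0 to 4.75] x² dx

f(x) = x²
a = 2.0, b = 4.75, n = 10
h = (b - a)/n = 0.275000

Simpson's rule: (h/3)[f(x₀) + 4f(x₁) + 2f(x₂) + ... + f(xₙ)]

x_0 = 2.0000, f(x_0) = 4.000000, coefficient = 1
x_1 = 2.2750, f(x_1) = 5.175625, coefficient = 4
x_2 = 2.5500, f(x_2) = 6.502500, coefficient = 2
x_3 = 2.8250, f(x_3) = 7.980625, coefficient = 4
x_4 = 3.1000, f(x_4) = 9.610000, coefficient = 2
x_5 = 3.3750, f(x_5) = 11.390625, coefficient = 4
x_6 = 3.6500, f(x_6) = 13.322500, coefficient = 2
x_7 = 3.9250, f(x_7) = 15.405625, coefficient = 4
x_8 = 4.2000, f(x_8) = 17.640000, coefficient = 2
x_9 = 4.4750, f(x_9) = 20.025625, coefficient = 4
x_10 = 4.7500, f(x_10) = 22.562500, coefficient = 1

I ≈ (0.275000/3) × 360.625000 = 33.057292
Exact value: 33.057292
Error: 0.000000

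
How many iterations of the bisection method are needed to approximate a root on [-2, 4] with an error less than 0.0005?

We need (b-a)/2^n ≤ 0.0005
(4 - (-2))/2^n ≤ 0.0005
6/2^n ≤ 0.0005
2^n ≥ 12000
n ≥ log₂(12000) = 13.55
n ≥ 14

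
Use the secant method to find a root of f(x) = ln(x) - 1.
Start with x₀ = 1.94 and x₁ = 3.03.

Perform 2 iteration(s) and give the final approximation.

f(x) = ln(x) - 1
x₀ = 1.94, x₁ = 3.03

Secant formula: x_{n+1} = x_n - f(x_n)(x_n - x_{n-1})/(f(x_n) - f(x_{n-1}))

Iteration 1:
  f(1.940000) = -0.337312
  f(3.030000) = 0.108563
  x_2 = 3.030000 - 0.108563×(3.030000 - 1.940000)/(0.108563 - (-0.337312))
       = 2.764604
Iteration 2:
  f(3.030000) = 0.108563
  f(2.764604) = 0.016897
  x_3 = 2.764604 - 0.016897×(2.764604 - 3.030000)/(0.016897 - 0.108563)
       = 2.715681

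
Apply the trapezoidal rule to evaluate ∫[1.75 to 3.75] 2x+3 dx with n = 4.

f(x) = 2x+3
a = 1.75, b = 3.75, n = 4
h = (b - a)/n = 0.500000

Trapezoidal rule: (h/2)[f(x₀) + 2f(x₁) + 2f(x₂) + ... + f(xₙ)]

x_0 = 1.7500, f(x_0) = 6.500000, coefficient = 1
x_1 = 2.2500, f(x_1) = 7.500000, coefficient = 2
x_2 = 2.7500, f(x_2) = 8.500000, coefficient = 2
x_3 = 3.2500, f(x_3) = 9.500000, coefficient = 2
x_4 = 3.7500, f(x_4) = 10.500000, coefficient = 1

I ≈ (0.500000/2) × 68.000000 = 17.000000
Exact value: 17.000000
Error: 0.000000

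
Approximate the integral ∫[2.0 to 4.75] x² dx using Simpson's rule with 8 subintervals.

f(x) = x²
a = 2.0, b = 4.75, n = 8
h = (b - a)/n = 0.343750

Simpson's rule: (h/3)[f(x₀) + 4f(x₁) + 2f(x₂) + ... + f(xₙ)]

x_0 = 2.0000, f(x_0) = 4.000000, coefficient = 1
x_1 = 2.3438, f(x_1) = 5.493164, coefficient = 4
x_2 = 2.6875, f(x_2) = 7.222656, coefficient = 2
x_3 = 3.0312, f(x_3) = 9.188477, coefficient = 4
x_4 = 3.3750, f(x_4) = 11.390625, coefficient = 2
x_5 = 3.7188, f(x_5) = 13.829102, coefficient = 4
x_6 = 4.0625, f(x_6) = 16.503906, coefficient = 2
x_7 = 4.4062, f(x_7) = 19.415039, coefficient = 4
x_8 = 4.7500, f(x_8) = 22.562500, coefficient = 1

I ≈ (0.343750/3) × 288.500000 = 33.057292
Exact value: 33.057292
Error: 0.000000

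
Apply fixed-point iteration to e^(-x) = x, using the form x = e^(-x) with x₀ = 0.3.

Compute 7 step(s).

Equation: e^(-x) = x
Fixed-point form: x = e^(-x)
x₀ = 0.3

x_1 = g(0.300000) = 0.740818
x_2 = g(0.740818) = 0.476724
x_3 = g(0.476724) = 0.620814
x_4 = g(0.620814) = 0.537507
x_5 = g(0.537507) = 0.584203
x_6 = g(0.584203) = 0.557550
x_7 = g(0.557550) = 0.572610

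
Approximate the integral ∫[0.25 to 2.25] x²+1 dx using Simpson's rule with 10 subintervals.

f(x) = x²+1
a = 0.25, b = 2.25, n = 10
h = (b - a)/n = 0.200000

Simpson's rule: (h/3)[f(x₀) + 4f(x₁) + 2f(x₂) + ... + f(xₙ)]

x_0 = 0.2500, f(x_0) = 1.062500, coefficient = 1
x_1 = 0.4500, f(x_1) = 1.202500, coefficient = 4
x_2 = 0.6500, f(x_2) = 1.422500, coefficient = 2
x_3 = 0.8500, f(x_3) = 1.722500, coefficient = 4
x_4 = 1.0500, f(x_4) = 2.102500, coefficient = 2
x_5 = 1.2500, f(x_5) = 2.562500, coefficient = 4
x_6 = 1.4500, f(x_6) = 3.102500, coefficient = 2
x_7 = 1.6500, f(x_7) = 3.722500, coefficient = 4
x_8 = 1.8500, f(x_8) = 4.422500, coefficient = 2
x_9 = 2.0500, f(x_9) = 5.202500, coefficient = 4
x_10 = 2.2500, f(x_10) = 6.062500, coefficient = 1

I ≈ (0.200000/3) × 86.875000 = 5.791667
Exact value: 5.791667
Error: 0.000000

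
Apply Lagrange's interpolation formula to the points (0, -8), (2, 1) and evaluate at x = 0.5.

Lagrange interpolation formula:
P(x) = Σ yᵢ × Lᵢ(x)
where Lᵢ(x) = Π_{j≠i} (x - xⱼ)/(xᵢ - xⱼ)

L_0(0.5) = (0.5 - 2)/(0 - 2) = 0.750000
L_1(0.5) = (0.5 - 0)/(2 - 0) = 0.250000

P(0.5) = (-8)×L_0(0.5) + 1×L_1(0.5)
P(0.5) = -5.750000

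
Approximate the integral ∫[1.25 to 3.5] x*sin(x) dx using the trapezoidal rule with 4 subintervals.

f(x) = x*sin(x)
a = 1.25, b = 3.5, n = 4
h = (b - a)/n = 0.562500

Trapezoidal rule: (h/2)[f(x₀) + 2f(x₁) + 2f(x₂) + ... + f(xₙ)]

x_0 = 1.2500, f(x_0) = 1.186231, coefficient = 1
x_1 = 1.8125, f(x_1) = 1.759814, coefficient = 2
x_2 = 2.3750, f(x_2) = 1.647502, coefficient = 2
x_3 = 2.9375, f(x_3) = 0.595369, coefficient = 2
x_4 = 3.5000, f(x_4) = -1.227741, coefficient = 1

I ≈ (0.562500/2) × 7.963858 = 2.239835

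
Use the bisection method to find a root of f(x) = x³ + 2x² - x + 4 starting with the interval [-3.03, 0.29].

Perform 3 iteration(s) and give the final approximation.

f(x) = x³ + 2x² - x + 4
Initial interval: [-3.03, 0.29]

Iteration 1:
  c_1 = (-3.030000 + 0.290000)/2 = -1.370000
  f(c_1) = f(-1.370000) = 6.552447
  f(a) × f(c) < 0, new interval: [-3.030000, -1.370000]
Iteration 2:
  c_2 = (-3.030000 + (-1.370000))/2 = -2.200000
  f(c_2) = f(-2.200000) = 5.232000
  f(a) × f(c) < 0, new interval: [-3.030000, -2.200000]
Iteration 3:
  c_3 = (-3.030000 + (-2.200000))/2 = -2.615000
  f(c_3) = f(-2.615000) = 2.409492
  f(a) × f(c) < 0, new interval: [-3.030000, -2.615000]

After 3 iteration(s), the approximation is c_3 = -2.615000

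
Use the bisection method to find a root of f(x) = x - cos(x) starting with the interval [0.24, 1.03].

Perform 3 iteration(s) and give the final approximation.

f(x) = x - cos(x)
Initial interval: [0.24, 1.03]

Iteration 1:
  c_1 = (0.240000 + 1.030000)/2 = 0.635000
  f(c_1) = f(0.635000) = -0.170072
  f(a) × f(c) ≥ 0, new interval: [0.635000, 1.030000]
Iteration 2:
  c_2 = (0.635000 + 1.030000)/2 = 0.832500
  f(c_2) = f(0.832500) = 0.159471
  f(a) × f(c) < 0, new interval: [0.635000, 0.832500]
Iteration 3:
  c_3 = (0.635000 + 0.832500)/2 = 0.733750
  f(c_3) = f(0.733750) = -0.008918
  f(a) × f(c) ≥ 0, new interval: [0.733750, 0.832500]

After 3 iteration(s), the approximation is c_3 = 0.733750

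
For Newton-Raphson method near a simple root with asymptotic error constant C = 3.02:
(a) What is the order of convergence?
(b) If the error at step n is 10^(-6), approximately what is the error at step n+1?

(a) Newton-Raphson has quadratic (order 2) convergence near simple roots.
    This means |e_{n+1}| ≈ C|e_n|².

(b) With |e_n| = 10^(-6) and C = 3.02:
    |e_{n+1}| ≈ 3.02 × (10^(-6))² = 3.02 × 10^(-12)

(a) 2 (quadratic); (b) |e_{n+1}| ≈ 3.020e-12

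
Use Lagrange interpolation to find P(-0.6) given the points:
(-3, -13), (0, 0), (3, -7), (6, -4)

Lagrange interpolation formula:
P(x) = Σ yᵢ × Lᵢ(x)
where Lᵢ(x) = Π_{j≠i} (x - xⱼ)/(xᵢ - xⱼ)

L_0(-0.6) = (-0.6 - 0)/(-3 - 0) × (-0.6 - 3)/(-3 - 3) × (-0.6 - 6)/(-3 - 6) = 0.088000
L_1(-0.6) = (-0.6 - (-3))/(0 - (-3)) × (-0.6 - 3)/(0 - 3) × (-0.6 - 6)/(0 - 6) = 1.056000
L_2(-0.6) = (-0.6 - (-3))/(3 - (-3)) × (-0.6 - 0)/(3 - 0) × (-0.6 - 6)/(3 - 6) = -0.176000
L_3(-0.6) = (-0.6 - (-3))/(6 - (-3)) × (-0.6 - 0)/(6 - 0) × (-0.6 - 3)/(6 - 3) = 0.032000

P(-0.6) = (-13)×L_0(-0.6) + 0×L_1(-0.6) + (-7)×L_2(-0.6) + (-4)×L_3(-0.6)
P(-0.6) = -0.040000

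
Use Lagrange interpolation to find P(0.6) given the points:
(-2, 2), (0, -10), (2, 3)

Lagrange interpolation formula:
P(x) = Σ yᵢ × Lᵢ(x)
where Lᵢ(x) = Π_{j≠i} (x - xⱼ)/(xᵢ - xⱼ)

L_0(0.6) = (0.6 - 0)/(-2 - 0) × (0.6 - 2)/(-2 - 2) = -0.105000
L_1(0.6) = (0.6 - (-2))/(0 - (-2)) × (0.6 - 2)/(0 - 2) = 0.910000
L_2(0.6) = (0.6 - (-2))/(2 - (-2)) × (0.6 - 0)/(2 - 0) = 0.195000

P(0.6) = 2×L_0(0.6) + (-10)×L_1(0.6) + 3×L_2(0.6)
P(0.6) = -8.725000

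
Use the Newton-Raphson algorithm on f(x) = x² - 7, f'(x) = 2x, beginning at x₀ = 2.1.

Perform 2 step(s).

f(x) = x² - 7
f'(x) = 2x
x₀ = 2.1

Newton-Raphson formula: x_{n+1} = x_n - f(x_n)/f'(x_n)

Iteration 1:
  f(2.100000) = -2.590000
  f'(2.100000) = 4.200000
  x_1 = 2.100000 - (-2.590000)/4.200000 = 2.716667
Iteration 2:
  f(2.716667) = 0.380278
  f'(2.716667) = 5.433333
  x_2 = 2.716667 - 0.380278/5.433333 = 2.646677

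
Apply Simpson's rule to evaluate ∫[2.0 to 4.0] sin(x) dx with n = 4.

f(x) = sin(x)
a = 2.0, b = 4.0, n = 4
h = (b - a)/n = 0.500000

Simpson's rule: (h/3)[f(x₀) + 4f(x₁) + 2f(x₂) + ... + f(xₙ)]

x_0 = 2.0000, f(x_0) = 0.909297, coefficient = 1
x_1 = 2.5000, f(x_1) = 0.598472, coefficient = 4
x_2 = 3.0000, f(x_2) = 0.141120, coefficient = 2
x_3 = 3.5000, f(x_3) = -0.350783, coefficient = 4
x_4 = 4.0000, f(x_4) = -0.756802, coefficient = 1

I ≈ (0.500000/3) × 1.425491 = 0.237582
Exact value: 0.237497
Error: 0.000085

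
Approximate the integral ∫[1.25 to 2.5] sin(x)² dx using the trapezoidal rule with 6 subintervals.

f(x) = sin(x)²
a = 1.25, b = 2.5, n = 6
h = (b - a)/n = 0.208333

Trapezoidal rule: (h/2)[f(x₀) + 2f(x₁) + 2f(x₂) + ... + f(xₙ)]

x_0 = 1.2500, f(x_0) = 0.900572, coefficient = 1
x_1 = 1.4583, f(x_1) = 0.987405, coefficient = 2
x_2 = 1.6667, f(x_2) = 0.990837, coefficient = 2
x_3 = 1.8750, f(x_3) = 0.910280, coefficient = 2
x_4 = 2.0833, f(x_4) = 0.759518, coefficient = 2
x_5 = 2.2917, f(x_5) = 0.564349, coefficient = 2
x_6 = 2.5000, f(x_6) = 0.358169, coefficient = 1

I ≈ (0.208333/2) × 9.683518 = 1.008700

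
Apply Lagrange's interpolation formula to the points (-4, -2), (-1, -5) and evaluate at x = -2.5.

Lagrange interpolation formula:
P(x) = Σ yᵢ × Lᵢ(x)
where Lᵢ(x) = Π_{j≠i} (x - xⱼ)/(xᵢ - xⱼ)

L_0(-2.5) = (-2.5 - (-1))/(-4 - (-1)) = 0.500000
L_1(-2.5) = (-2.5 - (-4))/(-1 - (-4)) = 0.500000

P(-2.5) = (-2)×L_0(-2.5) + (-5)×L_1(-2.5)
P(-2.5) = -3.500000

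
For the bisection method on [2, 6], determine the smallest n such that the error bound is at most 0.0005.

We need (b-a)/2^n ≤ 0.0005
(6 - 2)/2^n ≤ 0.0005
4/2^n ≤ 0.0005
2^n ≥ 8000
n ≥ log₂(8000) = 12.97
n ≥ 13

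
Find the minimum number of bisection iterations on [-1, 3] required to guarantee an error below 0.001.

We need (b-a)/2^n ≤ 0.001
(3 - (-1))/2^n ≤ 0.001
4/2^n ≤ 0.001
2^n ≥ 4000
n ≥ log₂(4000) = 11.97
n ≥ 12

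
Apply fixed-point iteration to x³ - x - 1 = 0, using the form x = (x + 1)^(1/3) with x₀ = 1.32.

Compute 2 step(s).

Equation: x³ - x - 1 = 0
Fixed-point form: x = (x + 1)^(1/3)
x₀ = 1.32

x_1 = g(1.320000) = 1.323821
x_2 = g(1.323821) = 1.324548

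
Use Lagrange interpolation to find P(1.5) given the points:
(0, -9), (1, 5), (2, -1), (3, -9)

Lagrange interpolation formula:
P(x) = Σ yᵢ × Lᵢ(x)
where Lᵢ(x) = Π_{j≠i} (x - xⱼ)/(xᵢ - xⱼ)

L_0(1.5) = (1.5 - 1)/(0 - 1) × (1.5 - 2)/(0 - 2) × (1.5 - 3)/(0 - 3) = -0.062500
L_1(1.5) = (1.5 - 0)/(1 - 0) × (1.5 - 2)/(1 - 2) × (1.5 - 3)/(1 - 3) = 0.562500
L_2(1.5) = (1.5 - 0)/(2 - 0) × (1.5 - 1)/(2 - 1) × (1.5 - 3)/(2 - 3) = 0.562500
L_3(1.5) = (1.5 - 0)/(3 - 0) × (1.5 - 1)/(3 - 1) × (1.5 - 2)/(3 - 2) = -0.062500

P(1.5) = (-9)×L_0(1.5) + 5×L_1(1.5) + (-1)×L_2(1.5) + (-9)×L_3(1.5)
P(1.5) = 3.375000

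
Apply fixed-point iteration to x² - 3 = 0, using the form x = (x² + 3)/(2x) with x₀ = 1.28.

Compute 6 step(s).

Equation: x² - 3 = 0
Fixed-point form: x = (x² + 3)/(2x)
x₀ = 1.28

x_1 = g(1.280000) = 1.811875
x_2 = g(1.811875) = 1.733809
x_3 = g(1.733809) = 1.732052
x_4 = g(1.732052) = 1.732051
x_5 = g(1.732051) = 1.732051
x_6 = g(1.732051) = 1.732051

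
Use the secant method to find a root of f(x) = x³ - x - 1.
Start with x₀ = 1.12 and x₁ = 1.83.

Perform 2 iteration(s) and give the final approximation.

f(x) = x³ - x - 1
x₀ = 1.12, x₁ = 1.83

Secant formula: x_{n+1} = x_n - f(x_n)(x_n - x_{n-1})/(f(x_n) - f(x_{n-1}))

Iteration 1:
  f(1.120000) = -0.715072
  f(1.830000) = 3.298487
  x_2 = 1.830000 - 3.298487×(1.830000 - 1.120000)/(3.298487 - (-0.715072))
       = 1.246496
Iteration 2:
  f(1.830000) = 3.298487
  f(1.246496) = -0.309748
  x_3 = 1.246496 - (-0.309748)×(1.246496 - 1.830000)/(-0.309748 - 3.298487)
       = 1.296587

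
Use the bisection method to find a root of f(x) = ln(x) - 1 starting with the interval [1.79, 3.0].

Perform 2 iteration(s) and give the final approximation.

f(x) = ln(x) - 1
Initial interval: [1.79, 3.0]

Iteration 1:
  c_1 = (1.790000 + 3.000000)/2 = 2.395000
  f(c_1) = f(2.395000) = -0.126617
  f(a) × f(c) ≥ 0, new interval: [2.395000, 3.000000]
Iteration 2:
  c_2 = (2.395000 + 3.000000)/2 = 2.697500
  f(c_2) = f(2.697500) = -0.007675
  f(a) × f(c) ≥ 0, new interval: [2.697500, 3.000000]

After 2 iteration(s), the approximation is c_2 = 2.697500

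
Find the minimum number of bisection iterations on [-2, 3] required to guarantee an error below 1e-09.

We need (b-a)/2^n ≤ 1e-09
(3 - (-2))/2^n ≤ 1e-09
5/2^n ≤ 1e-09
2^n ≥ 5000000000
n ≥ log₂(5000000000) = 32.22
n ≥ 33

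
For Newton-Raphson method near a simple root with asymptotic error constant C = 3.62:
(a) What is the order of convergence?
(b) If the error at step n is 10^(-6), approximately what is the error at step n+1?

(a) Newton-Raphson has quadratic (order 2) convergence near simple roots.
    This means |e_{n+1}| ≈ C|e_n|².

(b) With |e_n| = 10^(-6) and C = 3.62:
    |e_{n+1}| ≈ 3.62 × (10^(-6))² = 3.62 × 10^(-12)

(a) 2 (quadratic); (b) |e_{n+1}| ≈ 3.620e-12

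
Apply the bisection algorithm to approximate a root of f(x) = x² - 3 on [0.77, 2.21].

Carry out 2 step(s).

f(x) = x² - 3
Initial interval: [0.77, 2.21]

Iteration 1:
  c_1 = (0.770000 + 2.210000)/2 = 1.490000
  f(c_1) = f(1.490000) = -0.779900
  f(a) × f(c) ≥ 0, new interval: [1.490000, 2.210000]
Iteration 2:
  c_2 = (1.490000 + 2.210000)/2 = 1.850000
  f(c_2) = f(1.850000) = 0.422500
  f(a) × f(c) < 0, new interval: [1.490000, 1.850000]

After 2 iteration(s), the approximation is c_2 = 1.850000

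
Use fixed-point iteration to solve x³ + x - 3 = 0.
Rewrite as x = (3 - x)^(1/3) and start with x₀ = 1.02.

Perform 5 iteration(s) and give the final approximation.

Equation: x³ + x - 3 = 0
Fixed-point form: x = (3 - x)^(1/3)
x₀ = 1.02

x_1 = g(1.020000) = 1.255707
x_2 = g(1.255707) = 1.203760
x_3 = g(1.203760) = 1.215593
x_4 = g(1.215593) = 1.212918
x_5 = g(1.212918) = 1.213523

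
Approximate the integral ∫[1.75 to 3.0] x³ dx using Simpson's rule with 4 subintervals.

f(x) = x³
a = 1.75, b = 3.0, n = 4
h = (b - a)/n = 0.312500

Simpson's rule: (h/3)[f(x₀) + 4f(x₁) + 2f(x₂) + ... + f(xₙ)]

x_0 = 1.7500, f(x_0) = 5.359375, coefficient = 1
x_1 = 2.0625, f(x_1) = 8.773682, coefficient = 4
x_2 = 2.3750, f(x_2) = 13.396484, coefficient = 2
x_3 = 2.6875, f(x_3) = 19.410889, coefficient = 4
x_4 = 3.0000, f(x_4) = 27.000000, coefficient = 1

I ≈ (0.312500/3) × 171.890625 = 17.905273
Exact value: 17.905273
Error: 0.000000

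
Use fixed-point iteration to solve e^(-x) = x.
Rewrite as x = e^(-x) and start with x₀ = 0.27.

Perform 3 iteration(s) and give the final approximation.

Equation: e^(-x) = x
Fixed-point form: x = e^(-x)
x₀ = 0.27

x_1 = g(0.270000) = 0.763379
x_2 = g(0.763379) = 0.466089
x_3 = g(0.466089) = 0.627452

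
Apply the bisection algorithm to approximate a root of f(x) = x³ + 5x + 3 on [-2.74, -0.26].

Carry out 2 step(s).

f(x) = x³ + 5x + 3
Initial interval: [-2.74, -0.26]

Iteration 1:
  c_1 = (-2.740000 + (-0.260000))/2 = -1.500000
  f(c_1) = f(-1.500000) = -7.875000
  f(a) × f(c) ≥ 0, new interval: [-1.500000, -0.260000]
Iteration 2:
  c_2 = (-1.500000 + (-0.260000))/2 = -0.880000
  f(c_2) = f(-0.880000) = -2.081472
  f(a) × f(c) ≥ 0, new interval: [-0.880000, -0.260000]

After 2 iteration(s), the approximation is c_2 = -0.880000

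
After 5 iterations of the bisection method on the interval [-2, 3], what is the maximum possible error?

Bisection error bound: |error| ≤ (b-a)/2^n
|error| ≤ (3 - (-2))/2^5 = 5/2^5
|error| ≤ 0.1562500000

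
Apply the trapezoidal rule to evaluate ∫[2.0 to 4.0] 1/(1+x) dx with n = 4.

f(x) = 1/(1+x)
a = 2.0, b = 4.0, n = 4
h = (b - a)/n = 0.500000

Trapezoidal rule: (h/2)[f(x₀) + 2f(x₁) + 2f(x₂) + ... + f(xₙ)]

x_0 = 2.0000, f(x_0) = 0.333333, coefficient = 1
x_1 = 2.5000, f(x_1) = 0.285714, coefficient = 2
x_2 = 3.0000, f(x_2) = 0.250000, coefficient = 2
x_3 = 3.5000, f(x_3) = 0.222222, coefficient = 2
x_4 = 4.0000, f(x_4) = 0.200000, coefficient = 1

I ≈ (0.500000/2) × 2.049206 = 0.512302
Exact value: 0.510826
Error: 0.001476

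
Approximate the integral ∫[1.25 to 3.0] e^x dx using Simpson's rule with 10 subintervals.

f(x) = e^x
a = 1.25, b = 3.0, n = 10
h = (b - a)/n = 0.175000

Simpson's rule: (h/3)[f(x₀) + 4f(x₁) + 2f(x₂) + ... + f(xₙ)]

x_0 = 1.2500, f(x_0) = 3.490343, coefficient = 1
x_1 = 1.4250, f(x_1) = 4.157858, coefficient = 4
x_2 = 1.6000, f(x_2) = 4.953032, coefficient = 2
x_3 = 1.7750, f(x_3) = 5.900281, coefficient = 4
x_4 = 1.9500, f(x_4) = 7.028688, coefficient = 2
x_5 = 2.1250, f(x_5) = 8.372897, coefficient = 4
x_6 = 2.3000, f(x_6) = 9.974182, coefficient = 2
x_7 = 2.4750, f(x_7) = 11.881707, coefficient = 4
x_8 = 2.6500, f(x_8) = 14.154039, coefficient = 2
x_9 = 2.8250, f(x_9) = 16.860945, coefficient = 4
x_10 = 3.0000, f(x_10) = 20.085537, coefficient = 1

I ≈ (0.175000/3) × 284.490516 = 16.595280
Exact value: 16.595194
Error: 0.000086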